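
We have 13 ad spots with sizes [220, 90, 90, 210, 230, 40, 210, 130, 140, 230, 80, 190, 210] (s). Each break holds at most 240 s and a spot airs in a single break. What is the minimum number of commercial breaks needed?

10

Total = 230 + 230 + 220 + 210 + 210 + 210 + 190 + 140 + 130 + 90 + 90 + 80 + 40 = 2070 s.
Lower bound: ⌈2070/240⌉ = 9 commercial breaks.
A packing using 10 commercial breaks:
  break 1: 230 = 230
  break 2: 230 = 230
  break 3: 220 = 220
  break 4: 210 = 210
  break 5: 210 = 210
  break 6: 210 = 210
  break 7: 190 + 40 = 230
  break 8: 140 + 90 = 230
  break 9: 130 + 90 = 220
  break 10: 80 = 80
No arrangement into 9 commercial breaks stays within capacity, so 10 is optimal.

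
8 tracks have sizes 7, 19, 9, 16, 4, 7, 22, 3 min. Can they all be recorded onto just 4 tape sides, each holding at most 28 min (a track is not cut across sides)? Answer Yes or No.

A valid assignment using 4 tape sides:
  side 1: 22 + 4 = 26
  side 2: 19 + 9 = 28
  side 3: 16 + 7 + 3 = 26
  side 4: 7 = 7
Every load is within 28 min, so 4 tape sides suffice.

Yes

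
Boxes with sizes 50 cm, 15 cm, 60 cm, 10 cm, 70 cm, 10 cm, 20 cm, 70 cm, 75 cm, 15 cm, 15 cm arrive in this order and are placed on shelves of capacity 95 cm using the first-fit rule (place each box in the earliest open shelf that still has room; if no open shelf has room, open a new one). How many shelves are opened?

5

  50 → shelf 1 (new)  [load 50/95]
  15 → shelf 1  [load 65/95]
  60 → shelf 2 (new)  [load 60/95]
  10 → shelf 1  [load 75/95]
  70 → shelf 3 (new)  [load 70/95]
  10 → shelf 1  [load 85/95]
  20 → shelf 2  [load 80/95]
  70 → shelf 4 (new)  [load 70/95]
  75 → shelf 5 (new)  [load 75/95]
  15 → shelf 2  [load 95/95]
  15 → shelf 3  [load 85/95]
5 shelves opened.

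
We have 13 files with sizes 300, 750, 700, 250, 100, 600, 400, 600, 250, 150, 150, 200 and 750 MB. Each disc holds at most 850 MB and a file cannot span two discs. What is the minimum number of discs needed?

Total = 750 + 750 + 700 + 600 + 600 + 400 + 300 + 250 + 250 + 200 + 150 + 150 + 100 = 5200 MB.
Lower bound: ⌈5200/850⌉ = 7 discs.
A packing using 7 discs:
  disc 1: 750 + 100 = 850
  disc 2: 750 = 750
  disc 3: 700 + 150 = 850
  disc 4: 600 + 250 = 850
  disc 5: 600 + 250 = 850
  disc 6: 400 + 300 + 150 = 850
  disc 7: 200 = 200
This matches the lower bound, so 7 is optimal.

7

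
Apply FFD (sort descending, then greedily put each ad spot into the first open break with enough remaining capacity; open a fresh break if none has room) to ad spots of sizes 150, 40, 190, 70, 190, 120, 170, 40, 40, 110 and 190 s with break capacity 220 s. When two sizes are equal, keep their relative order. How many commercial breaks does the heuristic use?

7

Sorted descending: 190, 190, 190, 170, 150, 120, 110, 70, 40, 40, 40.
  190 → break 1 (new)  [load 190/220]
  190 → break 2 (new)  [load 190/220]
  190 → break 3 (new)  [load 190/220]
  170 → break 4 (new)  [load 170/220]
  150 → break 5 (new)  [load 150/220]
  120 → break 6 (new)  [load 120/220]
  110 → break 7 (new)  [load 110/220]
  70 → break 5  [load 220/220]
  40 → break 4  [load 210/220]
  40 → break 6  [load 160/220]
  40 → break 6  [load 200/220]
7 commercial breaks opened.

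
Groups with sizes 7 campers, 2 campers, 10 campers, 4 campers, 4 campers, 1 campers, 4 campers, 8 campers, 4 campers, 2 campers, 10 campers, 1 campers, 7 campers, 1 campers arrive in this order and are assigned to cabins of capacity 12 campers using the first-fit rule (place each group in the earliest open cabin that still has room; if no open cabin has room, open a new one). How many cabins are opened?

  7 → cabin 1 (new)  [load 7/12]
  2 → cabin 1  [load 9/12]
  10 → cabin 2 (new)  [load 10/12]
  4 → cabin 3 (new)  [load 4/12]
  4 → cabin 3  [load 8/12]
  1 → cabin 1  [load 10/12]
  4 → cabin 3  [load 12/12]
  8 → cabin 4 (new)  [load 8/12]
  4 → cabin 4  [load 12/12]
  2 → cabin 1  [load 12/12]
  10 → cabin 5 (new)  [load 10/12]
  1 → cabin 2  [load 11/12]
  7 → cabin 6 (new)  [load 7/12]
  1 → cabin 2  [load 12/12]
6 cabins opened.

6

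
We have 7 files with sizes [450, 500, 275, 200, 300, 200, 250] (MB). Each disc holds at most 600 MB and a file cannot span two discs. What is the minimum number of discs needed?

Total = 500 + 450 + 300 + 275 + 250 + 200 + 200 = 2175 MB.
Lower bound: ⌈2175/600⌉ = 4 discs.
A packing using 5 discs:
  disc 1: 500 = 500
  disc 2: 450 = 450
  disc 3: 300 + 275 = 575
  disc 4: 250 + 200 = 450
  disc 5: 200 = 200
No arrangement into 4 discs stays within capacity, so 5 is optimal.

5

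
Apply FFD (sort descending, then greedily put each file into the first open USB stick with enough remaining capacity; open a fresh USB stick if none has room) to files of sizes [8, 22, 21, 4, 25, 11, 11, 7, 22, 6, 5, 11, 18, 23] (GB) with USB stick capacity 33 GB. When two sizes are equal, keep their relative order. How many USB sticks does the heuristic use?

6

Sorted descending: 25, 23, 22, 22, 21, 18, 11, 11, 11, 8, 7, 6, 5, 4.
  25 → USB stick 1 (new)  [load 25/33]
  23 → USB stick 2 (new)  [load 23/33]
  22 → USB stick 3 (new)  [load 22/33]
  22 → USB stick 4 (new)  [load 22/33]
  21 → USB stick 5 (new)  [load 21/33]
  18 → USB stick 6 (new)  [load 18/33]
  11 → USB stick 3  [load 33/33]
  11 → USB stick 4  [load 33/33]
  11 → USB stick 5  [load 32/33]
  8 → USB stick 1  [load 33/33]
  7 → USB stick 2  [load 30/33]
  6 → USB stick 6  [load 24/33]
  5 → USB stick 6  [load 29/33]
  4 → USB stick 6  [load 33/33]
6 USB sticks opened.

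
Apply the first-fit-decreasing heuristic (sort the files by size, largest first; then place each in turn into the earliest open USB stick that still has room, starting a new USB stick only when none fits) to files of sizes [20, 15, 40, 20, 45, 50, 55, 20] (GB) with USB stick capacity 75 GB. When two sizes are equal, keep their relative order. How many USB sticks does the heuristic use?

Sorted descending: 55, 50, 45, 40, 20, 20, 20, 15.
  55 → USB stick 1 (new)  [load 55/75]
  50 → USB stick 2 (new)  [load 50/75]
  45 → USB stick 3 (new)  [load 45/75]
  40 → USB stick 4 (new)  [load 40/75]
  20 → USB stick 1  [load 75/75]
  20 → USB stick 2  [load 70/75]
  20 → USB stick 3  [load 65/75]
  15 → USB stick 4  [load 55/75]
4 USB sticks opened.

4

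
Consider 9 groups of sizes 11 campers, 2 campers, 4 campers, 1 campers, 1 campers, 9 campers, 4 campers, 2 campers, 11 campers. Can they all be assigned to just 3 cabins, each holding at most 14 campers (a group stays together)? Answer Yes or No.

No

Total = 45 campers; ⌈45/14⌉ = 4.
At least 4 cabins are required, but only 3 are allowed.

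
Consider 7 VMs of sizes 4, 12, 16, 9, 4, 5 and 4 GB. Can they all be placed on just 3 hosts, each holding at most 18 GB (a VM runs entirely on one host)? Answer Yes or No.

Total = 54 GB; ⌈54/18⌉ = 3.
The bound of 3 does not rule out 3, but exhaustive search shows no assignment into 3 hosts of capacity 18 GB exists — the minimum is 4.

No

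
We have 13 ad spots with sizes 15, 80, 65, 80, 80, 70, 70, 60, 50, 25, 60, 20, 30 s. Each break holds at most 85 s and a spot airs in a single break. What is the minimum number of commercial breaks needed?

9

Total = 80 + 80 + 80 + 70 + 70 + 65 + 60 + 60 + 50 + 30 + 25 + 20 + 15 = 705 s.
Lower bound: ⌈705/85⌉ = 9 commercial breaks.
A packing using 9 commercial breaks:
  break 1: 80 = 80
  break 2: 80 = 80
  break 3: 80 = 80
  break 4: 70 + 15 = 85
  break 5: 70 = 70
  break 6: 65 + 20 = 85
  break 7: 60 + 25 = 85
  break 8: 60 = 60
  break 9: 50 + 30 = 80
This matches the lower bound, so 9 is optimal.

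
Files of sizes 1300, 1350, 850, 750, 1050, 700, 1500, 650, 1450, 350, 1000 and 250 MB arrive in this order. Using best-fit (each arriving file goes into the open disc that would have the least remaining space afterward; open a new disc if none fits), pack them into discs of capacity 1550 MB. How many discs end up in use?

  1300 → disc 1 (new)  [load 1300/1550]
  1350 → disc 2 (new)  [load 1350/1550]
  850 → disc 3 (new)  [load 850/1550]
  750 → disc 4 (new)  [load 750/1550]
  1050 → disc 5 (new)  [load 1050/1550]
  700 → disc 3  [load 1550/1550]
  1500 → disc 6 (new)  [load 1500/1550]
  650 → disc 4  [load 1400/1550]
  1450 → disc 7 (new)  [load 1450/1550]
  350 → disc 5  [load 1400/1550]
  1000 → disc 8 (new)  [load 1000/1550]
  250 → disc 1  [load 1550/1550]
8 discs opened.

8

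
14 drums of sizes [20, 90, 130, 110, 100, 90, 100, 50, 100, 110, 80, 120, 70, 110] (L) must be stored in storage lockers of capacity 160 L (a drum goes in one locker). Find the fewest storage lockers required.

11

Total = 130 + 120 + 110 + 110 + 110 + 100 + 100 + 100 + 90 + 90 + 80 + 70 + 50 + 20 = 1280 L.
Lower bound: ⌈1280/160⌉ = 8 storage lockers.
Also, 10 drums each exceed 80 L, and no two of those can share a locker, so at least 10 storage lockers are needed.
A packing using 11 storage lockers:
  locker 1: 130 + 20 = 150
  locker 2: 120 = 120
  locker 3: 110 + 50 = 160
  locker 4: 110 = 110
  locker 5: 110 = 110
  locker 6: 100 = 100
  locker 7: 100 = 100
  locker 8: 100 = 100
  locker 9: 90 + 70 = 160
  locker 10: 90 = 90
  locker 11: 80 = 80
No arrangement into 10 storage lockers stays within capacity, so 11 is optimal.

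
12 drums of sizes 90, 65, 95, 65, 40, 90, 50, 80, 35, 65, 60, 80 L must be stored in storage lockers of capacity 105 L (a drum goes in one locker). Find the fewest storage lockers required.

Total = 95 + 90 + 90 + 80 + 80 + 65 + 65 + 65 + 60 + 50 + 40 + 35 = 815 L.
Lower bound: ⌈815/105⌉ = 8 storage lockers.
Also, 9 drums each exceed 105/2 L, and no two of those can share a locker, so at least 9 storage lockers are needed.
A packing using 10 storage lockers:
  locker 1: 95 = 95
  locker 2: 90 = 90
  locker 3: 90 = 90
  locker 4: 80 = 80
  locker 5: 80 = 80
  locker 6: 65 + 40 = 105
  locker 7: 65 + 35 = 100
  locker 8: 65 = 65
  locker 9: 60 = 60
  locker 10: 50 = 50
No arrangement into 9 storage lockers stays within capacity, so 10 is optimal.

10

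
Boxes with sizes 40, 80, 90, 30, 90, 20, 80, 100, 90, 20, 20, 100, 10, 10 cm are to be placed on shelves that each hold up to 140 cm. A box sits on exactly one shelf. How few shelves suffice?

Total = 100 + 100 + 90 + 90 + 90 + 80 + 80 + 40 + 30 + 20 + 20 + 20 + 10 + 10 = 780 cm.
Lower bound: ⌈780/140⌉ = 6 shelves.
Also, 7 boxes each exceed 70 cm, and no two of those can share a shelf, so at least 7 shelves are needed.
A packing using 7 shelves:
  shelf 1: 100 + 40 = 140
  shelf 2: 100 + 30 + 10 = 140
  shelf 3: 90 + 20 + 20 + 10 = 140
  shelf 4: 90 + 20 = 110
  shelf 5: 90 = 90
  shelf 6: 80 = 80
  shelf 7: 80 = 80
This matches the lower bound, so 7 is optimal.

7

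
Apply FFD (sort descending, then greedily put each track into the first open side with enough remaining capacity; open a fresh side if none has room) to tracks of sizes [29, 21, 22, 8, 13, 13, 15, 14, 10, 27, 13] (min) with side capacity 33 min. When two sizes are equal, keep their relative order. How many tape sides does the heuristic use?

Sorted descending: 29, 27, 22, 21, 15, 14, 13, 13, 13, 10, 8.
  29 → side 1 (new)  [load 29/33]
  27 → side 2 (new)  [load 27/33]
  22 → side 3 (new)  [load 22/33]
  21 → side 4 (new)  [load 21/33]
  15 → side 5 (new)  [load 15/33]
  14 → side 5  [load 29/33]
  13 → side 6 (new)  [load 13/33]
  13 → side 6  [load 26/33]
  13 → side 7 (new)  [load 13/33]
  10 → side 3  [load 32/33]
  8 → side 4  [load 29/33]
7 tape sides opened.

7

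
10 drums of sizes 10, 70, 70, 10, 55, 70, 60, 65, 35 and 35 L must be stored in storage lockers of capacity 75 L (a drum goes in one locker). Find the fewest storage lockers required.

7

Total = 70 + 70 + 70 + 65 + 60 + 55 + 35 + 35 + 10 + 10 = 480 L.
Lower bound: ⌈480/75⌉ = 7 storage lockers.
A packing using 7 storage lockers:
  locker 1: 70 = 70
  locker 2: 70 = 70
  locker 3: 70 = 70
  locker 4: 65 + 10 = 75
  locker 5: 60 + 10 = 70
  locker 6: 55 = 55
  locker 7: 35 + 35 = 70
This matches the lower bound, so 7 is optimal.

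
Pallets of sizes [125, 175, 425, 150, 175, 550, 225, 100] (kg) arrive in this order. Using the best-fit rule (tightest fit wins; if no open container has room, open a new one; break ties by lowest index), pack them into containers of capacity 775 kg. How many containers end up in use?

3

  125 → container 1 (new)  [load 125/775]
  175 → container 1  [load 300/775]
  425 → container 1  [load 725/775]
  150 → container 2 (new)  [load 150/775]
  175 → container 2  [load 325/775]
  550 → container 3 (new)  [load 550/775]
  225 → container 3  [load 775/775]
  100 → container 2  [load 425/775]
3 containers opened.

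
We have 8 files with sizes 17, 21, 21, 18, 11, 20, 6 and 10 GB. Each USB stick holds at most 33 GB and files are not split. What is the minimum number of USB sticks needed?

Total = 21 + 21 + 20 + 18 + 17 + 11 + 10 + 6 = 124 GB.
Lower bound: ⌈124/33⌉ = 4 USB sticks.
Also, 5 files each exceed 33/2 GB, and no two of those can share a USB stick, so at least 5 USB sticks are needed.
A packing using 5 USB sticks:
  USB stick 1: 21 + 11 = 32
  USB stick 2: 21 + 10 = 31
  USB stick 3: 20 + 6 = 26
  USB stick 4: 18 = 18
  USB stick 5: 17 = 17
This matches the lower bound, so 5 is optimal.

5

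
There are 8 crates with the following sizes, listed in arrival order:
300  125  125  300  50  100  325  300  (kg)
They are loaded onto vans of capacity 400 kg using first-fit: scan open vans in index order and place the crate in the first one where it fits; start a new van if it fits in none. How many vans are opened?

5

  300 → van 1 (new)  [load 300/400]
  125 → van 2 (new)  [load 125/400]
  125 → van 2  [load 250/400]
  300 → van 3 (new)  [load 300/400]
  50 → van 1  [load 350/400]
  100 → van 2  [load 350/400]
  325 → van 4 (new)  [load 325/400]
  300 → van 5 (new)  [load 300/400]
5 vans opened.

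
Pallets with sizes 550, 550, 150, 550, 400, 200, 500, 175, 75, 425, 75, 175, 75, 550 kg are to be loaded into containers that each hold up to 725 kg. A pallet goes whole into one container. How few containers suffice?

7

Total = 550 + 550 + 550 + 550 + 500 + 425 + 400 + 200 + 175 + 175 + 150 + 75 + 75 + 75 = 4450 kg.
Lower bound: ⌈4450/725⌉ = 7 containers.
A packing using 7 containers:
  container 1: 550 + 175 = 725
  container 2: 550 + 175 = 725
  container 3: 550 + 150 = 700
  container 4: 550 + 75 + 75 = 700
  container 5: 500 + 200 = 700
  container 6: 425 + 75 = 500
  container 7: 400 = 400
This matches the lower bound, so 7 is optimal.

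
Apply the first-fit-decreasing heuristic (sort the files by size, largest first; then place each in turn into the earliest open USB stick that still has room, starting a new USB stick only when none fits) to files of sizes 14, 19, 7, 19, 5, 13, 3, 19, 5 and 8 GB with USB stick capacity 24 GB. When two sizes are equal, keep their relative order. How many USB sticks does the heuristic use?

Sorted descending: 19, 19, 19, 14, 13, 8, 7, 5, 5, 3.
  19 → USB stick 1 (new)  [load 19/24]
  19 → USB stick 2 (new)  [load 19/24]
  19 → USB stick 3 (new)  [load 19/24]
  14 → USB stick 4 (new)  [load 14/24]
  13 → USB stick 5 (new)  [load 13/24]
  8 → USB stick 4  [load 22/24]
  7 → USB stick 5  [load 20/24]
  5 → USB stick 1  [load 24/24]
  5 → USB stick 2  [load 24/24]
  3 → USB stick 3  [load 22/24]
5 USB sticks opened.

5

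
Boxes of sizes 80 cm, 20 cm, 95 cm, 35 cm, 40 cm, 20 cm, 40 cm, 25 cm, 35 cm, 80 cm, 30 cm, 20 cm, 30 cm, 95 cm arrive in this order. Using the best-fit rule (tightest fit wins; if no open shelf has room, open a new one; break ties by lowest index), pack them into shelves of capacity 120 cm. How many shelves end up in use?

  80 → shelf 1 (new)  [load 80/120]
  20 → shelf 1  [load 100/120]
  95 → shelf 2 (new)  [load 95/120]
  35 → shelf 3 (new)  [load 35/120]
  40 → shelf 3  [load 75/120]
  20 → shelf 1  [load 120/120]
  40 → shelf 3  [load 115/120]
  25 → shelf 2  [load 120/120]
  35 → shelf 4 (new)  [load 35/120]
  80 → shelf 4  [load 115/120]
  30 → shelf 5 (new)  [load 30/120]
  20 → shelf 5  [load 50/120]
  30 → shelf 5  [load 80/120]
  95 → shelf 6 (new)  [load 95/120]
6 shelves opened.

6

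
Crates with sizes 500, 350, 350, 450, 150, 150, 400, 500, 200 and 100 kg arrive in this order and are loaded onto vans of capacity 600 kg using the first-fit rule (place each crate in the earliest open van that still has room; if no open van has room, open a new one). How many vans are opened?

6

  500 → van 1 (new)  [load 500/600]
  350 → van 2 (new)  [load 350/600]
  350 → van 3 (new)  [load 350/600]
  450 → van 4 (new)  [load 450/600]
  150 → van 2  [load 500/600]
  150 → van 3  [load 500/600]
  400 → van 5 (new)  [load 400/600]
  500 → van 6 (new)  [load 500/600]
  200 → van 5  [load 600/600]
  100 → van 1  [load 600/600]
6 vans opened.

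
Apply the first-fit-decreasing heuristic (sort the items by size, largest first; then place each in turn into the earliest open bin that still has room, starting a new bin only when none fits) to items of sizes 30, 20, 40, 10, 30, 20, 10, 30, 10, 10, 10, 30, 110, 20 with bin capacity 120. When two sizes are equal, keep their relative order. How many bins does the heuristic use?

4

Sorted descending: 110, 40, 30, 30, 30, 30, 20, 20, 20, 10, 10, 10, 10, 10.
  110 → bin 1 (new)  [load 110/120]
  40 → bin 2 (new)  [load 40/120]
  30 → bin 2  [load 70/120]
  30 → bin 2  [load 100/120]
  30 → bin 3 (new)  [load 30/120]
  30 → bin 3  [load 60/120]
  20 → bin 2  [load 120/120]
  20 → bin 3  [load 80/120]
  20 → bin 3  [load 100/120]
  10 → bin 1  [load 120/120]
  10 → bin 3  [load 110/120]
  10 → bin 3  [load 120/120]
  10 → bin 4 (new)  [load 10/120]
  10 → bin 4  [load 20/120]
4 bins opened.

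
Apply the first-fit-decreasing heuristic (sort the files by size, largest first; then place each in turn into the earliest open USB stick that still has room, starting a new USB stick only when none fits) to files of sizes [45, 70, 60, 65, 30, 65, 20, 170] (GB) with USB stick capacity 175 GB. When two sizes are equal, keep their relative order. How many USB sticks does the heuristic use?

Sorted descending: 170, 70, 65, 65, 60, 45, 30, 20.
  170 → USB stick 1 (new)  [load 170/175]
  70 → USB stick 2 (new)  [load 70/175]
  65 → USB stick 2  [load 135/175]
  65 → USB stick 3 (new)  [load 65/175]
  60 → USB stick 3  [load 125/175]
  45 → USB stick 3  [load 170/175]
  30 → USB stick 2  [load 165/175]
  20 → USB stick 4 (new)  [load 20/175]
4 USB sticks opened.

4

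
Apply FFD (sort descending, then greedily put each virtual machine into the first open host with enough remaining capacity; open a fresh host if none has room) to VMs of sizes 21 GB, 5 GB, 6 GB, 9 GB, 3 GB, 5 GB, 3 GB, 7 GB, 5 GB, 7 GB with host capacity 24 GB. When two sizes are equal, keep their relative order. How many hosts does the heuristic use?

3

Sorted descending: 21, 9, 7, 7, 6, 5, 5, 5, 3, 3.
  21 → host 1 (new)  [load 21/24]
  9 → host 2 (new)  [load 9/24]
  7 → host 2  [load 16/24]
  7 → host 2  [load 23/24]
  6 → host 3 (new)  [load 6/24]
  5 → host 3  [load 11/24]
  5 → host 3  [load 16/24]
  5 → host 3  [load 21/24]
  3 → host 1  [load 24/24]
  3 → host 3  [load 24/24]
3 hosts opened.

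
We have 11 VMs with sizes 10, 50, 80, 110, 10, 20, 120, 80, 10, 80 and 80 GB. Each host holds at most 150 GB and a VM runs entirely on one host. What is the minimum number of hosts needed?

Total = 120 + 110 + 80 + 80 + 80 + 80 + 50 + 20 + 10 + 10 + 10 = 650 GB.
Lower bound: ⌈650/150⌉ = 5 hosts.
Also, 6 VMs each exceed 75 GB, and no two of those can share a host, so at least 6 hosts are needed.
A packing using 6 hosts:
  host 1: 120 + 20 + 10 = 150
  host 2: 110 + 10 + 10 = 130
  host 3: 80 + 50 = 130
  host 4: 80 = 80
  host 5: 80 = 80
  host 6: 80 = 80
This matches the lower bound, so 6 is optimal.

6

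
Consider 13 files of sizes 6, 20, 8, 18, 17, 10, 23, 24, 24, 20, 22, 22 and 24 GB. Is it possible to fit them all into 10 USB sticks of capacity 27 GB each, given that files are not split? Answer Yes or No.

A valid assignment using 10 USB sticks:
  USB stick 1: 24 = 24
  USB stick 2: 24 = 24
  USB stick 3: 24 = 24
  USB stick 4: 23 = 23
  USB stick 5: 22 = 22
  USB stick 6: 22 = 22
  USB stick 7: 20 + 6 = 26
  USB stick 8: 20 = 20
  USB stick 9: 18 + 8 = 26
  USB stick 10: 17 + 10 = 27
Every load is within 27 GB, so 10 USB sticks suffice.

Yes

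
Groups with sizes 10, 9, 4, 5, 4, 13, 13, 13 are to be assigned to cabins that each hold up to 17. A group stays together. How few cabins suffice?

Total = 13 + 13 + 13 + 10 + 9 + 5 + 4 + 4 = 71.
Lower bound: ⌈71/17⌉ = 5 cabins.
A packing using 5 cabins:
  cabin 1: 13 + 4 = 17
  cabin 2: 13 + 4 = 17
  cabin 3: 13 = 13
  cabin 4: 10 + 5 = 15
  cabin 5: 9 = 9
This matches the lower bound, so 5 is optimal.

5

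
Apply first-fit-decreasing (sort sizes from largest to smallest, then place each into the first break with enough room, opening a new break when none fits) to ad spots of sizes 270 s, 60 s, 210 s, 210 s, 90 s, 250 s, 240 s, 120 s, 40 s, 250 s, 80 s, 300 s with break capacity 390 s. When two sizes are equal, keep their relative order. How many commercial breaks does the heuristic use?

7

Sorted descending: 300, 270, 250, 250, 240, 210, 210, 120, 90, 80, 60, 40.
  300 → break 1 (new)  [load 300/390]
  270 → break 2 (new)  [load 270/390]
  250 → break 3 (new)  [load 250/390]
  250 → break 4 (new)  [load 250/390]
  240 → break 5 (new)  [load 240/390]
  210 → break 6 (new)  [load 210/390]
  210 → break 7 (new)  [load 210/390]
  120 → break 2  [load 390/390]
  90 → break 1  [load 390/390]
  80 → break 3  [load 330/390]
  60 → break 3  [load 390/390]
  40 → break 4  [load 290/390]
7 commercial breaks opened.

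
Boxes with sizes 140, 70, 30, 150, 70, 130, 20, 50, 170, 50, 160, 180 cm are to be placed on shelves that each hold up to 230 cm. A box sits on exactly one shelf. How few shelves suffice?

Total = 180 + 170 + 160 + 150 + 140 + 130 + 70 + 70 + 50 + 50 + 30 + 20 = 1220 cm.
Lower bound: ⌈1220/230⌉ = 6 shelves.
A packing using 6 shelves:
  shelf 1: 180 + 50 = 230
  shelf 2: 170 + 50 = 220
  shelf 3: 160 + 70 = 230
  shelf 4: 150 + 70 = 220
  shelf 5: 140 + 30 + 20 = 190
  shelf 6: 130 = 130
This matches the lower bound, so 6 is optimal.

6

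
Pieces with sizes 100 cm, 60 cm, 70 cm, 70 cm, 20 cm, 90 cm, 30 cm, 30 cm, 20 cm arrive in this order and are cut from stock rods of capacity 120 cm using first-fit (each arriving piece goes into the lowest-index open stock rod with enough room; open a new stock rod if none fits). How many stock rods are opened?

  100 → stock rod 1 (new)  [load 100/120]
  60 → stock rod 2 (new)  [load 60/120]
  70 → stock rod 3 (new)  [load 70/120]
  70 → stock rod 4 (new)  [load 70/120]
  20 → stock rod 1  [load 120/120]
  90 → stock rod 5 (new)  [load 90/120]
  30 → stock rod 2  [load 90/120]
  30 → stock rod 2  [load 120/120]
  20 → stock rod 3  [load 90/120]
5 stock rods opened.

5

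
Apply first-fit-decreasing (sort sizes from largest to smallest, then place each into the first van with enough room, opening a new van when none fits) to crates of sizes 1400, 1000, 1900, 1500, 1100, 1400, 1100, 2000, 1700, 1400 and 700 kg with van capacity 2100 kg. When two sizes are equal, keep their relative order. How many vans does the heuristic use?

9

Sorted descending: 2000, 1900, 1700, 1500, 1400, 1400, 1400, 1100, 1100, 1000, 700.
  2000 → van 1 (new)  [load 2000/2100]
  1900 → van 2 (new)  [load 1900/2100]
  1700 → van 3 (new)  [load 1700/2100]
  1500 → van 4 (new)  [load 1500/2100]
  1400 → van 5 (new)  [load 1400/2100]
  1400 → van 6 (new)  [load 1400/2100]
  1400 → van 7 (new)  [load 1400/2100]
  1100 → van 8 (new)  [load 1100/2100]
  1100 → van 9 (new)  [load 1100/2100]
  1000 → van 8  [load 2100/2100]
  700 → van 5  [load 2100/2100]
9 vans opened.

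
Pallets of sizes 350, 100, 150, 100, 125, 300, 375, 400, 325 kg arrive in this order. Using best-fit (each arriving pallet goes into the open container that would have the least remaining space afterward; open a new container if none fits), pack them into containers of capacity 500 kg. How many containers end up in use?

6

  350 → container 1 (new)  [load 350/500]
  100 → container 1  [load 450/500]
  150 → container 2 (new)  [load 150/500]
  100 → container 2  [load 250/500]
  125 → container 2  [load 375/500]
  300 → container 3 (new)  [load 300/500]
  375 → container 4 (new)  [load 375/500]
  400 → container 5 (new)  [load 400/500]
  325 → container 6 (new)  [load 325/500]
6 containers opened.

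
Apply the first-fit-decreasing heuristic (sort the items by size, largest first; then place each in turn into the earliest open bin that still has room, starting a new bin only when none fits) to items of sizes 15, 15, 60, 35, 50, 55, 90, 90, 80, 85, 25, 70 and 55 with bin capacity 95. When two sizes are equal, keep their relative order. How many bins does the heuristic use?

9

Sorted descending: 90, 90, 85, 80, 70, 60, 55, 55, 50, 35, 25, 15, 15.
  90 → bin 1 (new)  [load 90/95]
  90 → bin 2 (new)  [load 90/95]
  85 → bin 3 (new)  [load 85/95]
  80 → bin 4 (new)  [load 80/95]
  70 → bin 5 (new)  [load 70/95]
  60 → bin 6 (new)  [load 60/95]
  55 → bin 7 (new)  [load 55/95]
  55 → bin 8 (new)  [load 55/95]
  50 → bin 9 (new)  [load 50/95]
  35 → bin 6  [load 95/95]
  25 → bin 5  [load 95/95]
  15 → bin 4  [load 95/95]
  15 → bin 7  [load 70/95]
9 bins opened.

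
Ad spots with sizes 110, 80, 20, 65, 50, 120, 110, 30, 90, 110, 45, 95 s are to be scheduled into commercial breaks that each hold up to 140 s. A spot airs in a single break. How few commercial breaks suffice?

Total = 120 + 110 + 110 + 110 + 95 + 90 + 80 + 65 + 50 + 45 + 30 + 20 = 925 s.
Lower bound: ⌈925/140⌉ = 7 commercial breaks.
A packing using 8 commercial breaks:
  break 1: 120 + 20 = 140
  break 2: 110 + 30 = 140
  break 3: 110 = 110
  break 4: 110 = 110
  break 5: 95 + 45 = 140
  break 6: 90 + 50 = 140
  break 7: 80 = 80
  break 8: 65 = 65
No arrangement into 7 commercial breaks stays within capacity, so 8 is optimal.

8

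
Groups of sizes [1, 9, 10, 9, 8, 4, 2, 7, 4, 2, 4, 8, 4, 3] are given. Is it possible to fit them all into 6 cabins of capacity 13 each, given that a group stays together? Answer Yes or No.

Yes

A valid assignment using 6 cabins:
  cabin 1: 10 + 3 = 13
  cabin 2: 9 + 4 = 13
  cabin 3: 9 + 4 = 13
  cabin 4: 8 + 4 + 1 = 13
  cabin 5: 8 + 4 = 12
  cabin 6: 7 + 2 + 2 = 11
Every load is within 13, so 6 cabins suffice.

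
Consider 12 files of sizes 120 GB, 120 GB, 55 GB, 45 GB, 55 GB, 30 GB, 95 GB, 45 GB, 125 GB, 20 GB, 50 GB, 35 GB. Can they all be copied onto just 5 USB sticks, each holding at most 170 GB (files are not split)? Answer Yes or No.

A valid assignment using 5 USB sticks:
  USB stick 1: 125 + 45 = 170
  USB stick 2: 120 + 50 = 170
  USB stick 3: 120 + 45 = 165
  USB stick 4: 95 + 55 + 20 = 170
  USB stick 5: 55 + 35 + 30 = 120
Every load is within 170 GB, so 5 USB sticks suffice.

Yes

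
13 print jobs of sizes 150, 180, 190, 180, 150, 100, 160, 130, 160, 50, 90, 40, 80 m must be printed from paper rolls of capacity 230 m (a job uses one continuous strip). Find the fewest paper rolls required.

9

Total = 190 + 180 + 180 + 160 + 160 + 150 + 150 + 130 + 100 + 90 + 80 + 50 + 40 = 1660 m.
Lower bound: ⌈1660/230⌉ = 8 paper rolls.
A packing using 9 paper rolls:
  roll 1: 190 + 40 = 230
  roll 2: 180 + 50 = 230
  roll 3: 180 = 180
  roll 4: 160 = 160
  roll 5: 160 = 160
  roll 6: 150 + 80 = 230
  roll 7: 150 = 150
  roll 8: 130 + 100 = 230
  roll 9: 90 = 90
No arrangement into 8 paper rolls stays within capacity, so 9 is optimal.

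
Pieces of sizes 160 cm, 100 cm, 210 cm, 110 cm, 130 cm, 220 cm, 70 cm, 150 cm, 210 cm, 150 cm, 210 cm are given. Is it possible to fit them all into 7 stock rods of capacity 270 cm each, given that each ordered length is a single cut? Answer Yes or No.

No

Total = 1720 cm; ⌈1720/270⌉ = 7.
The bound of 7 does not rule out 7, but exhaustive search shows no assignment into 7 stock rods of capacity 270 cm exists — the minimum is 8.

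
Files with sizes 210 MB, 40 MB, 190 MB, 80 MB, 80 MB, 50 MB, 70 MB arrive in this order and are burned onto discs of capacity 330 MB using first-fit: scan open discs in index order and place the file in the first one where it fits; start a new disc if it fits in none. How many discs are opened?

3

  210 → disc 1 (new)  [load 210/330]
  40 → disc 1  [load 250/330]
  190 → disc 2 (new)  [load 190/330]
  80 → disc 1  [load 330/330]
  80 → disc 2  [load 270/330]
  50 → disc 2  [load 320/330]
  70 → disc 3 (new)  [load 70/330]
3 discs opened.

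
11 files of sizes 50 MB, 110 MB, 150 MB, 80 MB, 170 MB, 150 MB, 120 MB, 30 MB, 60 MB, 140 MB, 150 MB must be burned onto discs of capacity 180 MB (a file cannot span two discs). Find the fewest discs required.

Total = 170 + 150 + 150 + 150 + 140 + 120 + 110 + 80 + 60 + 50 + 30 = 1210 MB.
Lower bound: ⌈1210/180⌉ = 7 discs.
A packing using 8 discs:
  disc 1: 170 = 170
  disc 2: 150 + 30 = 180
  disc 3: 150 = 150
  disc 4: 150 = 150
  disc 5: 140 = 140
  disc 6: 120 + 60 = 180
  disc 7: 110 + 50 = 160
  disc 8: 80 = 80
No arrangement into 7 discs stays within capacity, so 8 is optimal.

8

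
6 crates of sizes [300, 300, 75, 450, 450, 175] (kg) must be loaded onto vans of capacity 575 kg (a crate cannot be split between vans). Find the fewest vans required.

4

Total = 450 + 450 + 300 + 300 + 175 + 75 = 1750 kg.
Lower bound: ⌈1750/575⌉ = 4 vans.
A packing using 4 vans:
  van 1: 450 + 75 = 525
  van 2: 450 = 450
  van 3: 300 + 175 = 475
  van 4: 300 = 300
This matches the lower bound, so 4 is optimal.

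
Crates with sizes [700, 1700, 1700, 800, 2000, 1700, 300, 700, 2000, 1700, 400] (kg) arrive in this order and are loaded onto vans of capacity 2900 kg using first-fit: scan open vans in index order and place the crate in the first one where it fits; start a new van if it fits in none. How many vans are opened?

  700 → van 1 (new)  [load 700/2900]
  1700 → van 1  [load 2400/2900]
  1700 → van 2 (new)  [load 1700/2900]
  800 → van 2  [load 2500/2900]
  2000 → van 3 (new)  [load 2000/2900]
  1700 → van 4 (new)  [load 1700/2900]
  300 → van 1  [load 2700/2900]
  700 → van 3  [load 2700/2900]
  2000 → van 5 (new)  [load 2000/2900]
  1700 → van 6 (new)  [load 1700/2900]
  400 → van 2  [load 2900/2900]
6 vans opened.

6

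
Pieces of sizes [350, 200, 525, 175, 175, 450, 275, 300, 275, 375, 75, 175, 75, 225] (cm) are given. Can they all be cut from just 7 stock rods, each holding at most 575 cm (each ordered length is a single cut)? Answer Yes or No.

Yes

A valid assignment using 7 stock rods:
  stock rod 1: 525 = 525
  stock rod 2: 450 + 75 = 525
  stock rod 3: 375 + 200 = 575
  stock rod 4: 350 + 225 = 575
  stock rod 5: 300 + 275 = 575
  stock rod 6: 275 + 175 + 75 = 525
  stock rod 7: 175 + 175 = 350
Every load is within 575 cm, so 7 stock rods suffice.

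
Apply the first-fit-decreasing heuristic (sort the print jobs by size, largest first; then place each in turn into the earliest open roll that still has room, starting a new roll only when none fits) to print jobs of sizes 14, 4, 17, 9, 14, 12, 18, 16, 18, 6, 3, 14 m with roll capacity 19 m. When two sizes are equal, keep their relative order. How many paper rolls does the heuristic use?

9

Sorted descending: 18, 18, 17, 16, 14, 14, 14, 12, 9, 6, 4, 3.
  18 → roll 1 (new)  [load 18/19]
  18 → roll 2 (new)  [load 18/19]
  17 → roll 3 (new)  [load 17/19]
  16 → roll 4 (new)  [load 16/19]
  14 → roll 5 (new)  [load 14/19]
  14 → roll 6 (new)  [load 14/19]
  14 → roll 7 (new)  [load 14/19]
  12 → roll 8 (new)  [load 12/19]
  9 → roll 9 (new)  [load 9/19]
  6 → roll 8  [load 18/19]
  4 → roll 5  [load 18/19]
  3 → roll 4  [load 19/19]
9 paper rolls opened.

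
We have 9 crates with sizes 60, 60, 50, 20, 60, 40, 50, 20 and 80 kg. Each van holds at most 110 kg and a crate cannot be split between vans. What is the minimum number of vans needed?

Total = 80 + 60 + 60 + 60 + 50 + 50 + 40 + 20 + 20 = 440 kg.
Lower bound: ⌈440/110⌉ = 4 vans.
A packing using 5 vans:
  van 1: 80 + 20 = 100
  van 2: 60 + 50 = 110
  van 3: 60 + 50 = 110
  van 4: 60 + 40 = 100
  van 5: 20 = 20
No arrangement into 4 vans stays within capacity, so 5 is optimal.

5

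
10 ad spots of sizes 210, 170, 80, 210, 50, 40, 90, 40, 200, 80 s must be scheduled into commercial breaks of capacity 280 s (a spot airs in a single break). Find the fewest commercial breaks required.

5

Total = 210 + 210 + 200 + 170 + 90 + 80 + 80 + 50 + 40 + 40 = 1170 s.
Lower bound: ⌈1170/280⌉ = 5 commercial breaks.
A packing using 5 commercial breaks:
  break 1: 210 + 50 = 260
  break 2: 210 + 40 = 250
  break 3: 200 + 80 = 280
  break 4: 170 + 90 = 260
  break 5: 80 + 40 = 120
This matches the lower bound, so 5 is optimal.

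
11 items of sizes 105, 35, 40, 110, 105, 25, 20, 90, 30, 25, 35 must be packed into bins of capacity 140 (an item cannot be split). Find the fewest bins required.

5

Total = 110 + 105 + 105 + 90 + 40 + 35 + 35 + 30 + 25 + 25 + 20 = 620.
Lower bound: ⌈620/140⌉ = 5 bins.
A packing using 5 bins:
  bin 1: 110 + 30 = 140
  bin 2: 105 + 35 = 140
  bin 3: 105 + 35 = 140
  bin 4: 90 + 40 = 130
  bin 5: 25 + 25 + 20 = 70
This matches the lower bound, so 5 is optimal.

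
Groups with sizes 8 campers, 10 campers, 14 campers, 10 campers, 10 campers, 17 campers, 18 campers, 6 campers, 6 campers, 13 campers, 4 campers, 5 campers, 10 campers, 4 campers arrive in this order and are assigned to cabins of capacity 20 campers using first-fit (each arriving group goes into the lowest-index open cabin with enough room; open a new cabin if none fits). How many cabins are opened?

  8 → cabin 1 (new)  [load 8/20]
  10 → cabin 1  [load 18/20]
  14 → cabin 2 (new)  [load 14/20]
  10 → cabin 3 (new)  [load 10/20]
  10 → cabin 3  [load 20/20]
  17 → cabin 4 (new)  [load 17/20]
  18 → cabin 5 (new)  [load 18/20]
  6 → cabin 2  [load 20/20]
  6 → cabin 6 (new)  [load 6/20]
  13 → cabin 6  [load 19/20]
  4 → cabin 7 (new)  [load 4/20]
  5 → cabin 7  [load 9/20]
  10 → cabin 7  [load 19/20]
  4 → cabin 8 (new)  [load 4/20]
8 cabins opened.

8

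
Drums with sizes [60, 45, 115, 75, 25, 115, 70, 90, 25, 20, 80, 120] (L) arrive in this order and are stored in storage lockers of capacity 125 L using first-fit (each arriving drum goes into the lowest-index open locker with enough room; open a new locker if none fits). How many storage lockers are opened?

8

  60 → locker 1 (new)  [load 60/125]
  45 → locker 1  [load 105/125]
  115 → locker 2 (new)  [load 115/125]
  75 → locker 3 (new)  [load 75/125]
  25 → locker 3  [load 100/125]
  115 → locker 4 (new)  [load 115/125]
  70 → locker 5 (new)  [load 70/125]
  90 → locker 6 (new)  [load 90/125]
  25 → locker 3  [load 125/125]
  20 → locker 1  [load 125/125]
  80 → locker 7 (new)  [load 80/125]
  120 → locker 8 (new)  [load 120/125]
8 storage lockers opened.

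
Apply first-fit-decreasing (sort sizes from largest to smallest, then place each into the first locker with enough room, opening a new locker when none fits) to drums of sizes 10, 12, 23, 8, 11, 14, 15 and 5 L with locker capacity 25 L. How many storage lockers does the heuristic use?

4

Sorted descending: 23, 15, 14, 12, 11, 10, 8, 5.
  23 → locker 1 (new)  [load 23/25]
  15 → locker 2 (new)  [load 15/25]
  14 → locker 3 (new)  [load 14/25]
  12 → locker 4 (new)  [load 12/25]
  11 → locker 3  [load 25/25]
  10 → locker 2  [load 25/25]
  8 → locker 4  [load 20/25]
  5 → locker 4  [load 25/25]
4 storage lockers opened.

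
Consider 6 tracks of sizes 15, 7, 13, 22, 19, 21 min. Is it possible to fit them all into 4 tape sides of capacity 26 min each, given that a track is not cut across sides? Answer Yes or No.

Total = 97 min; ⌈97/26⌉ = 4.
The bound of 4 does not rule out 4, but exhaustive search shows no assignment into 4 tape sides of capacity 26 min exists — the minimum is 5.

No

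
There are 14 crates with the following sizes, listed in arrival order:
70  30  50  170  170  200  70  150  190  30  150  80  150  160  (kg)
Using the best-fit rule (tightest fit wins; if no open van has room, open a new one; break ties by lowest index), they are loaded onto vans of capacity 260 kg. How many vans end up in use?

  70 → van 1 (new)  [load 70/260]
  30 → van 1  [load 100/260]
  50 → van 1  [load 150/260]
  170 → van 2 (new)  [load 170/260]
  170 → van 3 (new)  [load 170/260]
  200 → van 4 (new)  [load 200/260]
  70 → van 2  [load 240/260]
  150 → van 5 (new)  [load 150/260]
  190 → van 6 (new)  [load 190/260]
  30 → van 4  [load 230/260]
  150 → van 7 (new)  [load 150/260]
  80 → van 3  [load 250/260]
  150 → van 8 (new)  [load 150/260]
  160 → van 9 (new)  [load 160/260]
9 vans opened.

9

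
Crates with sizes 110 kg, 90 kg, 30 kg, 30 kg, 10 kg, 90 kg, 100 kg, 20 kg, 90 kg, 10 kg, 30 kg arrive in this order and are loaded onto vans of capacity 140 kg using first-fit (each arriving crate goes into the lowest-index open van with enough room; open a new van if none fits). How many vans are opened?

5

  110 → van 1 (new)  [load 110/140]
  90 → van 2 (new)  [load 90/140]
  30 → van 1  [load 140/140]
  30 → van 2  [load 120/140]
  10 → van 2  [load 130/140]
  90 → van 3 (new)  [load 90/140]
  100 → van 4 (new)  [load 100/140]
  20 → van 3  [load 110/140]
  90 → van 5 (new)  [load 90/140]
  10 → van 2  [load 140/140]
  30 → van 3  [load 140/140]
5 vans opened.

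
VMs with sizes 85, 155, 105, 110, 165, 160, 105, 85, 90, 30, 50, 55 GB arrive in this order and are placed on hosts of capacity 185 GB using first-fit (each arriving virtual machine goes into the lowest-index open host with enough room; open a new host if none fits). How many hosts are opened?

8

  85 → host 1 (new)  [load 85/185]
  155 → host 2 (new)  [load 155/185]
  105 → host 3 (new)  [load 105/185]
  110 → host 4 (new)  [load 110/185]
  165 → host 5 (new)  [load 165/185]
  160 → host 6 (new)  [load 160/185]
  105 → host 7 (new)  [load 105/185]
  85 → host 1  [load 170/185]
  90 → host 8 (new)  [load 90/185]
  30 → host 2  [load 185/185]
  50 → host 3  [load 155/185]
  55 → host 4  [load 165/185]
8 hosts opened.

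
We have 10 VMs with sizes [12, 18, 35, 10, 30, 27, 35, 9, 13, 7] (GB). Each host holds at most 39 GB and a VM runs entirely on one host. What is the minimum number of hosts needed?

Total = 35 + 35 + 30 + 27 + 18 + 13 + 12 + 10 + 9 + 7 = 196 GB.
Lower bound: ⌈196/39⌉ = 6 hosts.
A packing using 6 hosts:
  host 1: 35 = 35
  host 2: 35 = 35
  host 3: 30 + 9 = 39
  host 4: 27 + 12 = 39
  host 5: 18 + 13 + 7 = 38
  host 6: 10 = 10
This matches the lower bound, so 6 is optimal.

6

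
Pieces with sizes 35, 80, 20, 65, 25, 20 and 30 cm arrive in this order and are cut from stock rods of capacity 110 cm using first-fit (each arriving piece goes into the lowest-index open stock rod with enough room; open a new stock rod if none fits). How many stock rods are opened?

3

  35 → stock rod 1 (new)  [load 35/110]
  80 → stock rod 2 (new)  [load 80/110]
  20 → stock rod 1  [load 55/110]
  65 → stock rod 3 (new)  [load 65/110]
  25 → stock rod 1  [load 80/110]
  20 → stock rod 1  [load 100/110]
  30 → stock rod 2  [load 110/110]
3 stock rods opened.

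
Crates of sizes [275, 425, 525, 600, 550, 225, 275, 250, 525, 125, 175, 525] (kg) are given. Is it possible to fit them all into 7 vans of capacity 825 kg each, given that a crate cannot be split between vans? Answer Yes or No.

Yes

A valid assignment using 6 vans:
  van 1: 600 + 225 = 825
  van 2: 550 + 275 = 825
  van 3: 525 + 275 = 800
  van 4: 525 + 250 = 775
  van 5: 525 + 175 + 125 = 825
  van 6: 425 = 425
That uses only 6 ≤ 7, so 7 vans are enough.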